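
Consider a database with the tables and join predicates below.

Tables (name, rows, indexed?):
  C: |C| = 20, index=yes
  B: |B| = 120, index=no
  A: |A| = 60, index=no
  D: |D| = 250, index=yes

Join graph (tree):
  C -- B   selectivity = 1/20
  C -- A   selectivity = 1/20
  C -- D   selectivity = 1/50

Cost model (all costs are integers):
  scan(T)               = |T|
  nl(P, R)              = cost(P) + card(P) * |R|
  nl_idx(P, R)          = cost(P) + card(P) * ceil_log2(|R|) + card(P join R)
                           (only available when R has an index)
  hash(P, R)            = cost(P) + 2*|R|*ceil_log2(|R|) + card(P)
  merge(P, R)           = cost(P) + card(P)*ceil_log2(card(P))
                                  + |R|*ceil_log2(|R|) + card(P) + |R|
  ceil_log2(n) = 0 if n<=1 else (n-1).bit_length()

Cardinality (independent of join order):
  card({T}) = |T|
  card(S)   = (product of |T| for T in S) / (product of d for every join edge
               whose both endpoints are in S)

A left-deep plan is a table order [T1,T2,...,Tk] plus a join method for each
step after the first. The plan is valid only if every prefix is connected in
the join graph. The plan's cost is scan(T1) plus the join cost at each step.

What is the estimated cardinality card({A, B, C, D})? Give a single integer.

1800

Tables in S: A(60), B(120), C(20), D(250)
Edges inside S: C-B(d=20), C-A(d=20), C-D(d=50)
numerator = 60 * 120 * 20 * 250 = 36000000
denominator = 20 * 20 * 50 = 20000
card(S) = 36000000 / 20000 = 1800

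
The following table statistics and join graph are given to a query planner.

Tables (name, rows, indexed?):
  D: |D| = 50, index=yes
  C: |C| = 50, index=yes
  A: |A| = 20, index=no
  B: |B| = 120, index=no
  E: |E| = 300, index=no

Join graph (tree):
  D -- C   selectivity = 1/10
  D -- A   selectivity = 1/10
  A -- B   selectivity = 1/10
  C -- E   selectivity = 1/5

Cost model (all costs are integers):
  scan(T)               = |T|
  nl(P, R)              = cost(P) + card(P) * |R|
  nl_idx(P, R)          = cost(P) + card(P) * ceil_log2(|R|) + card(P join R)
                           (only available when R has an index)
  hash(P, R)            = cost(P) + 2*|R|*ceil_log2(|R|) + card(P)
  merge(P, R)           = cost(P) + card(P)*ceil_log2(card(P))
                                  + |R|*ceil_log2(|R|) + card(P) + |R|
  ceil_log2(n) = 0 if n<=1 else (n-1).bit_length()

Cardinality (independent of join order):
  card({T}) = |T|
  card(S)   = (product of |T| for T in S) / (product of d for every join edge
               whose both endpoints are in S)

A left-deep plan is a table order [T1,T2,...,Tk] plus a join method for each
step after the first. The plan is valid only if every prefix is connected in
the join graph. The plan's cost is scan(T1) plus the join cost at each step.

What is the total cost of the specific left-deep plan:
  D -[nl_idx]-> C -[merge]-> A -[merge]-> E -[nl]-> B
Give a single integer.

3610970

step 1: scan D: cost=50, card=50
step 2: join C via nl_idx
    card(P join C) = 50*50/(10) = 250
    cost = 50 + 50*6 + 250 = 600
step 3: join A via merge
    card(P join A) = 250*20/(10) = 500
    cost = 600 + 250*8 + 20*5 + 250 + 20 = 2970
step 4: join E via merge
    card(P join E) = 500*300/(5) = 30000
    cost = 2970 + 500*9 + 300*9 + 500 + 300 = 10970
step 5: join B via nl
    card(P join B) = 30000*120/(10) = 360000
    cost = 10970 + 30000*120 = 3610970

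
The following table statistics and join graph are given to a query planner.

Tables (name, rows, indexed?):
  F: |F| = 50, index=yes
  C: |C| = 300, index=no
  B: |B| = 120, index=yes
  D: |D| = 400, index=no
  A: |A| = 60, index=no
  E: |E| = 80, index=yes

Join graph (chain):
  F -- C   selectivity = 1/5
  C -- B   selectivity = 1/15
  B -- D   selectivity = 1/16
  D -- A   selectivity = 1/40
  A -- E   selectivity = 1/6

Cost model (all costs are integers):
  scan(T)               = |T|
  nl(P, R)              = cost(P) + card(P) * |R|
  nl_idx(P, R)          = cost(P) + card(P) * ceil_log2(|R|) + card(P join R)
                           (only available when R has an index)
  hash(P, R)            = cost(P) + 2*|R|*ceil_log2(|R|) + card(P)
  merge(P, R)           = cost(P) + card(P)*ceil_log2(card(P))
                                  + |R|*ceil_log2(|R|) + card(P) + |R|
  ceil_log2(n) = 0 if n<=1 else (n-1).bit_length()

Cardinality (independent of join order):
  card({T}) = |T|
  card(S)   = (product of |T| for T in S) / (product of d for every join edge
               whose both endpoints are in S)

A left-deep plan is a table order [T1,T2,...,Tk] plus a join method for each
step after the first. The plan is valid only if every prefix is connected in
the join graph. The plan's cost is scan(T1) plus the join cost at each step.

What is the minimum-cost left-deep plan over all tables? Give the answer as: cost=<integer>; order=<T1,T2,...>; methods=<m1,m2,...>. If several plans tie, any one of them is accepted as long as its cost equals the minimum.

cost=1005420; order=D,A,B,C,F,E; methods=hash,hash,hash,hash,hash

Selinger DP (subsets sized 1..n):
  {F}: scan cost=50, card=50
  {C}: scan cost=300, card=300
  {B}: scan cost=120, card=120
  {D}: scan cost=400, card=400
  {A}: scan cost=60, card=60
  {E}: scan cost=80, card=80
  {CF}: card=3000; try (F,hash)→1200, (C,merge)→3400, (F,merge)→3650, (F,nl_idx)→5100, (C,hash)→5500, (C,nl)→15050 …(+1); best=1200 via (F,hash)
  {BC}: card=2400; try (B,hash)→2280, (C,merge)→4080, (B,merge)→4260, (B,nl_idx)→4800, (C,hash)→5640, (C,nl)→36120 …(+1); best=2280 via (B,hash)
  {BD}: card=3000; try (B,hash)→2480, (D,merge)→5080, (B,merge)→5360, (B,nl_idx)→6200, (D,hash)→7440, (D,nl)→48120 …(+1); best=2480 via (B,hash)
  {AD}: card=600; try (A,hash)→1520, (D,merge)→4480, (A,merge)→4820, (D,hash)→7320, (D,nl)→24060, (A,nl)→24400; best=1520 via (A,hash)
  {AE}: card=800; try (A,hash)→880, (E,merge)→1120, (A,merge)→1140, (E,hash)→1240, (E,nl_idx)→1280, (E,nl)→4860 …(+1); best=880 via (A,hash)
  {BCF}: card=24000; try (F,hash)→5280, (B,hash)→5880, (F,merge)→33830, (F,nl_idx)→40680, (B,merge)→41160, (B,nl_idx)→46200 …(+2); best=5280 via (F,hash)
  {BCD}: card=60000; try (C,hash)→10880, (D,hash)→11880, (D,merge)→37480, (C,merge)→44480, (C,nl)→902480, (D,nl)→962280; best=10880 via (C,hash)
  {ABD}: card=4500; try (B,hash)→3800, (A,hash)→6200, (B,merge)→9080, (B,nl_idx)→10220, (A,merge)→41900, (B,nl)→73520 …(+1); best=3800 via (B,hash)
  {ADE}: card=8000; try (E,hash)→3240, (E,merge)→8760, (D,hash)→8880, (D,merge)→13680, (E,nl_idx)→13720, (E,nl)→49520 …(+1); best=3240 via (E,hash)
  {BCDF}: card=600000; try (D,hash)→36480, (F,hash)→71480, (D,merge)→393280, (F,nl_idx)→970880, (F,merge)→1031230, (F,nl)→3010880 …(+1); best=36480 via (D,hash)
  {ABCD}: card=90000; try (C,hash)→13700, (C,merge)→69800, (A,hash)→71600, (A,merge)→1031300, (C,nl)→1353800, (A,nl)→3610880; best=13700 via (C,hash)
  {ABDE}: card=60000; try (E,hash)→9420, (B,hash)→12920, (E,merge)→67440, (E,nl_idx)→95300, (B,merge)→116200, (B,nl_idx)→119240 …(+2); best=9420 via (E,hash)
  {ABCDF}: card=900000; try (F,hash)→104300, (A,hash)→637200, (F,nl_idx)→1453700, (F,merge)→1634050, (F,nl)→4513700, (A,merge)→12636900 …(+1); best=104300 via (F,hash)
  {ABCDE}: card=1200000; try (C,hash)→74820, (E,hash)→104820, (C,merge)→1032420, (E,merge)→1634340, (E,nl_idx)→1843700, (E,nl)→7213700 …(+1); best=74820 via (C,hash)
  {ABCDEF}: card=12000000; try (E,hash)→1005420, (F,hash)→1275420, (E,nl_idx)→18404300, (E,merge)→19004940, (F,nl_idx)→19274820, (F,merge)→26475170 …(+2); best=1005420 via (E,hash)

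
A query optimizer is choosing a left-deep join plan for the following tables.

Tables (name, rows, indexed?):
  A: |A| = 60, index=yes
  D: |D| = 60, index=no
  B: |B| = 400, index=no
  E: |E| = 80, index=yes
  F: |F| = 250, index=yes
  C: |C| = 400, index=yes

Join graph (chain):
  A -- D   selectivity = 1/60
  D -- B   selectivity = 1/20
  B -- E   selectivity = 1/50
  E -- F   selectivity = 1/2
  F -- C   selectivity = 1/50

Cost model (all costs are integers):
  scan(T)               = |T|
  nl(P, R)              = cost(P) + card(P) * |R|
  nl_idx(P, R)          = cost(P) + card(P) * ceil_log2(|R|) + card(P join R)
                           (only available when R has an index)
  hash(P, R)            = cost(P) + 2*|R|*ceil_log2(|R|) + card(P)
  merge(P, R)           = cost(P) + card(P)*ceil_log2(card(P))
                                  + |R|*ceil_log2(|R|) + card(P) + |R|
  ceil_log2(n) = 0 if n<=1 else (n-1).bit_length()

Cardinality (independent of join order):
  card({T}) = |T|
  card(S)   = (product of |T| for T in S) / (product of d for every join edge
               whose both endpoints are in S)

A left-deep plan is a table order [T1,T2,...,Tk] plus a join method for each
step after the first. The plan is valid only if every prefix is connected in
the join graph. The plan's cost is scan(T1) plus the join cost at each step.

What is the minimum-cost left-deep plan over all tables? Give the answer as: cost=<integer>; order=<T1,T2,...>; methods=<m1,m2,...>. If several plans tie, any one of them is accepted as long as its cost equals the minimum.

Selinger DP (subsets sized 1..n):
  {A}: scan cost=60, card=60
  {D}: scan cost=60, card=60
  {B}: scan cost=400, card=400
  {E}: scan cost=80, card=80
  {F}: scan cost=250, card=250
  {C}: scan cost=400, card=400
  {AD}: card=60; try (A,nl_idx)→480, (D,hash)→840, (A,hash)→840, (D,merge)→900, (A,merge)→900, (D,nl)→3660 …(+1); best=480 via (A,nl_idx)
  {BD}: card=1200; try (D,hash)→1520, (B,merge)→4480, (D,merge)→4820, (B,hash)→7320, (B,nl)→24060, (D,nl)→24400; best=1520 via (D,hash)
  {BE}: card=640; try (E,hash)→1920, (E,nl_idx)→3840, (B,merge)→4720, (E,merge)→5040, (B,hash)→7360, (B,nl)→32080 …(+1); best=1920 via (E,hash)
  {EF}: card=10000; try (E,hash)→1620, (F,merge)→2970, (E,merge)→3140, (F,hash)→4160, (F,nl_idx)→10720, (E,nl_idx)→12000 …(+2); best=1620 via (E,hash)
  {CF}: card=2000; try (C,nl_idx)→4500, (F,hash)→4800, (F,nl_idx)→5600, (C,merge)→6500, (F,merge)→6650, (C,hash)→7700 …(+2); best=4500 via (C,nl_idx)
  {ABD}: card=1200; try (A,hash)→3440, (B,merge)→4900, (B,hash)→7740, (A,nl_idx)→9920, (A,merge)→16340, (B,nl)→24480 …(+1); best=3440 via (A,hash)
  {BDE}: card=1920; try (D,hash)→3280, (E,hash)→3840, (D,merge)→9380, (E,nl_idx)→11840, (E,merge)→16560, (D,nl)→40320 …(+1); best=3280 via (D,hash)
  {BEF}: card=80000; try (F,hash)→6560, (F,merge)→11210, (B,hash)→18820, (F,nl_idx)→87040, (B,merge)→155620, (F,nl)→161920 …(+1); best=6560 via (F,hash)
  {CEF}: card=80000; try (E,hash)→7620, (C,hash)→18820, (E,merge)→29140, (E,nl_idx)→98500, (C,merge)→155620, (E,nl)→164500 …(+2); best=7620 via (E,hash)
  {ABDE}: card=1920; try (E,hash)→5760, (A,hash)→5920, (E,nl_idx)→13760, (A,nl_idx)→16720, (E,merge)→18480, (A,merge)→26740 …(+2); best=5760 via (E,hash)
  {BDEF}: card=240000; try (F,hash)→9200, (F,merge)→28570, (D,hash)→87280, (F,nl_idx)→258640, (F,nl)→483280, (D,merge)→1446980 …(+1); best=9200 via (F,hash)
  {BCEF}: card=640000; try (C,hash)→93760, (B,hash)→94820, (C,nl_idx)→1366560, (C,merge)→1450560, (B,merge)→1451620, (C,nl)→32006560 …(+1); best=93760 via (C,hash)
  {ABDEF}: card=240000; try (F,hash)→11680, (F,merge)→31050, (A,hash)→249920, (F,nl_idx)→261120, (F,nl)→485760, (A,nl_idx)→1689200 …(+2); best=11680 via (F,hash)
  {BCDEF}: card=1920000; try (C,hash)→256400, (D,hash)→734480, (C,nl_idx)→4089200, (C,merge)→4573200, (D,merge)→13534180, (D,nl)→38493760 …(+1); best=256400 via (C,hash)
  {ABCDEF}: card=1920000; try (C,hash)→258880, (A,hash)→2177120, (C,nl_idx)→4091680, (C,merge)→4575680, (A,nl_idx)→13696400, (A,merge)→42496820 …(+2); best=258880 via (C,hash)

cost=258880; order=B,D,A,E,F,C; methods=hash,hash,hash,hash,hash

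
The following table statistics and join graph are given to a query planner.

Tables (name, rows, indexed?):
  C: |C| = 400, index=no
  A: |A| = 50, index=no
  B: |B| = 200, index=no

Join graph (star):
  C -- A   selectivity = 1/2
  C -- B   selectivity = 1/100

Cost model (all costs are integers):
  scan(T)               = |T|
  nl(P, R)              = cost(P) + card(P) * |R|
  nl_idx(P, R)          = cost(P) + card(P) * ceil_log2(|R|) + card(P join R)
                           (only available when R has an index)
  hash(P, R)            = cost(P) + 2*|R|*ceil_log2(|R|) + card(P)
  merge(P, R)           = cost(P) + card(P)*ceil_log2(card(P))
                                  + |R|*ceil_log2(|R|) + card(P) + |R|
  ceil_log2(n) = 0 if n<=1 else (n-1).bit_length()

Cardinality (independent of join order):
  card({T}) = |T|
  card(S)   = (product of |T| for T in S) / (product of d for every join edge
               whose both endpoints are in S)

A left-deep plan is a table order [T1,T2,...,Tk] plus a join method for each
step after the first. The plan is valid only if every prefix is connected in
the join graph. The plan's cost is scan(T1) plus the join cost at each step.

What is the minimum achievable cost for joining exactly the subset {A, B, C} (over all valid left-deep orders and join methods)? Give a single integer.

Selinger DP over subsets of {A,B,C}:
  {C}: scan cost=400, card=400
  {A}: scan cost=50, card=50
  {B}: scan cost=200, card=200
  {AC}: card=10000; try (A,hash)→1400, (C,merge)→4400, (A,merge)→4750, (C,hash)→7300, (C,nl)→20050, (A,nl)→20400; best=1400 via (A,hash)
  {BC}: card=800; try (B,hash)→4000, (C,merge)→6000, (B,merge)→6200, (C,hash)→7600, (C,nl)→80200, (B,nl)→80400; best=4000 via (B,hash)
  {ABC}: card=20000; try (A,hash)→5400, (A,merge)→13150, (B,hash)→14600, (A,nl)→44000, (B,merge)→153200, (B,nl)→2001400; best=5400 via (A,hash)

5400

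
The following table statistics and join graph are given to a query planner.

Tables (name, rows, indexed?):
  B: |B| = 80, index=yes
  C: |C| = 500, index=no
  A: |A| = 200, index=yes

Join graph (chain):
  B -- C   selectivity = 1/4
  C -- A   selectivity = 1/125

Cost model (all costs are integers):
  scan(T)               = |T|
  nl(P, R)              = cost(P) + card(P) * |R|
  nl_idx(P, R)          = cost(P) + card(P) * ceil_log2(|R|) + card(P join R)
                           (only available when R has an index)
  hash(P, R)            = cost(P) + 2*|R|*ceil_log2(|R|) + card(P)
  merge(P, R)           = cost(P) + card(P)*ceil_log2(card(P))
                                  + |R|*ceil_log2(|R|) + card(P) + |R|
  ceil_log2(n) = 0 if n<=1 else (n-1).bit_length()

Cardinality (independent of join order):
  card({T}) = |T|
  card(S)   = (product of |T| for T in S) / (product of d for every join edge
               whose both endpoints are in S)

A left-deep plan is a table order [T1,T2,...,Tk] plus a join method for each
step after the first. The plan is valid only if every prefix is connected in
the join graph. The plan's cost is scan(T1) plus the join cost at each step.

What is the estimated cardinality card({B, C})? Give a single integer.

Tables in S: B(80), C(500)
Edges inside S: B-C(d=4)
numerator = 80 * 500 = 40000
denominator = 4 = 4
card(S) = 40000 / 4 = 10000

10000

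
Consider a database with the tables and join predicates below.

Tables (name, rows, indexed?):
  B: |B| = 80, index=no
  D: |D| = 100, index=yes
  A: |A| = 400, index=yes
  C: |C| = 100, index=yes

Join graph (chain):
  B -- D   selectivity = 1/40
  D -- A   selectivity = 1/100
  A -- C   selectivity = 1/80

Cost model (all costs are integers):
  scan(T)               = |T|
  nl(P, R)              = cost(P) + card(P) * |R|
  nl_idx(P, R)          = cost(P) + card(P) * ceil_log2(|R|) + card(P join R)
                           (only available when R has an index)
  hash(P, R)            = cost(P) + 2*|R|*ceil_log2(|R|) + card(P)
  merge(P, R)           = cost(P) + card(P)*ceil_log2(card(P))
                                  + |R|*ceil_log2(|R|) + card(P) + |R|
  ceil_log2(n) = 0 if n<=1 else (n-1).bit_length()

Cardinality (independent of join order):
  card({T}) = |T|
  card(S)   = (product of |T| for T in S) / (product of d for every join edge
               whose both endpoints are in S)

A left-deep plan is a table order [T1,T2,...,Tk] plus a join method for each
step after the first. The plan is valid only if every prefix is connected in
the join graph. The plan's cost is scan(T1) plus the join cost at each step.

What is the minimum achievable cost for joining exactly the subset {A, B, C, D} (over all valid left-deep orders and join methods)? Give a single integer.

Selinger DP over subsets of {A,B,C,D}:
  {B}: scan cost=80, card=80
  {D}: scan cost=100, card=100
  {A}: scan cost=400, card=400
  {C}: scan cost=100, card=100
  {BD}: card=200; try (D,nl_idx)→840, (B,hash)→1320, (D,merge)→1520, (B,merge)→1540, (D,hash)→1560, (D,nl)→8080 …(+1); best=840 via (D,nl_idx)
  {AD}: card=400; try (A,nl_idx)→1400, (D,hash)→2200, (D,nl_idx)→3600, (A,merge)→4900, (D,merge)→5200, (A,hash)→7400 …(+2); best=1400 via (A,nl_idx)
  {AC}: card=500; try (A,nl_idx)→1500, (C,hash)→2200, (C,nl_idx)→3700, (A,merge)→4900, (C,merge)→5200, (A,hash)→7400 …(+2); best=1500 via (A,nl_idx)
  {ABD}: card=800; try (B,hash)→2920, (A,nl_idx)→3440, (B,merge)→6040, (A,merge)→6640, (A,hash)→8240, (B,nl)→33400 …(+1); best=2920 via (B,hash)
  {ACD}: card=500; try (C,hash)→3200, (D,hash)→3400, (C,nl_idx)→4700, (D,nl_idx)→5500, (C,merge)→6200, (D,merge)→7300 …(+2); best=3200 via (C,hash)
  {ABCD}: card=1000; try (B,hash)→4820, (C,hash)→5120, (B,merge)→8840, (C,nl_idx)→9520, (C,merge)→12520, (B,nl)→43200 …(+1); best=4820 via (B,hash)

4820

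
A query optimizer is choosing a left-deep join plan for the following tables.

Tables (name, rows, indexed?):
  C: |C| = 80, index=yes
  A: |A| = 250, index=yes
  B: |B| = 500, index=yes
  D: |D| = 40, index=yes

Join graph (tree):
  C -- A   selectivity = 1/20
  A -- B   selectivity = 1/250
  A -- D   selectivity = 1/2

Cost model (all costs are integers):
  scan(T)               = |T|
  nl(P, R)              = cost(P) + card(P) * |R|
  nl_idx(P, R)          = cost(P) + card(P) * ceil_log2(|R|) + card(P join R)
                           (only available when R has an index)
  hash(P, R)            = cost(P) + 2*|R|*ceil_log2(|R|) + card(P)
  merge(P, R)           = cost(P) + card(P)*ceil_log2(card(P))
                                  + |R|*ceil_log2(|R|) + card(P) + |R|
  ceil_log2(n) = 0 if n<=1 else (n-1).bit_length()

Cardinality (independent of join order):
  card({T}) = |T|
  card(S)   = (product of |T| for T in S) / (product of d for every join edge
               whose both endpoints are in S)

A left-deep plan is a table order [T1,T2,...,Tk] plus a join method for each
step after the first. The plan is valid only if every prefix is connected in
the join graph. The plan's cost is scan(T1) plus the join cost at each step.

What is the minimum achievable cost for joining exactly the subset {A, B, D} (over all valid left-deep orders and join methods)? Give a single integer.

3980

Selinger DP over subsets of {A,B,D}:
  {A}: scan cost=250, card=250
  {B}: scan cost=500, card=500
  {D}: scan cost=40, card=40
  {AB}: card=500; try (B,nl_idx)→3000, (A,hash)→5000, (A,nl_idx)→5000, (B,merge)→7500, (A,merge)→7750, (B,hash)→9500 …(+2); best=3000 via (B,nl_idx)
  {AD}: card=5000; try (D,hash)→980, (A,merge)→2570, (D,merge)→2780, (A,hash)→4080, (A,nl_idx)→5360, (D,nl_idx)→6750 …(+2); best=980 via (D,hash)
  {ABD}: card=10000; try (D,hash)→3980, (D,merge)→8280, (B,hash)→14980, (D,nl_idx)→16000, (D,nl)→23000, (B,nl_idx)→55980 …(+2); best=3980 via (D,hash)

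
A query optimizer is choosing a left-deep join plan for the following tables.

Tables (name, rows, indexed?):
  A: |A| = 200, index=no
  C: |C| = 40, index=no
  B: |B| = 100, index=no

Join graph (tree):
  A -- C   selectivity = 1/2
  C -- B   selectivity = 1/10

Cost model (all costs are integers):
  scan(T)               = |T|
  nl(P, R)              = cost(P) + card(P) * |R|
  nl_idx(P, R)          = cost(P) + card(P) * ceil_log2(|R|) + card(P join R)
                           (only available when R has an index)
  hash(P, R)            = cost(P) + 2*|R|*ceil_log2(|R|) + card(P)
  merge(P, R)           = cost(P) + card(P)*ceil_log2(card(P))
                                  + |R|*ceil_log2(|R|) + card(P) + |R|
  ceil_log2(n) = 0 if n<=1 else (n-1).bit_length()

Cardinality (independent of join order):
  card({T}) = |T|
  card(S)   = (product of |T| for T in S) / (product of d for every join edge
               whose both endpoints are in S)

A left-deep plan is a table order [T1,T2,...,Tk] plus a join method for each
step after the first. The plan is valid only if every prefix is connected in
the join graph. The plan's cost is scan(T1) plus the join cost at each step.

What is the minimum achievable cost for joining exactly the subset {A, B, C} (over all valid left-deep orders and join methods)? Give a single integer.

Selinger DP over subsets of {A,B,C}:
  {A}: scan cost=200, card=200
  {C}: scan cost=40, card=40
  {B}: scan cost=100, card=100
  {AC}: card=4000; try (C,hash)→880, (A,merge)→2120, (C,merge)→2280, (A,hash)→3280, (A,nl)→8040, (C,nl)→8200; best=880 via (C,hash)
  {BC}: card=400; try (C,hash)→680, (B,merge)→1120, (C,merge)→1180, (B,hash)→1480, (B,nl)→4040, (C,nl)→4100; best=680 via (C,hash)
  {ABC}: card=40000; try (A,hash)→4280, (B,hash)→6280, (A,merge)→6480, (B,merge)→53680, (A,nl)→80680, (B,nl)→400880; best=4280 via (A,hash)

4280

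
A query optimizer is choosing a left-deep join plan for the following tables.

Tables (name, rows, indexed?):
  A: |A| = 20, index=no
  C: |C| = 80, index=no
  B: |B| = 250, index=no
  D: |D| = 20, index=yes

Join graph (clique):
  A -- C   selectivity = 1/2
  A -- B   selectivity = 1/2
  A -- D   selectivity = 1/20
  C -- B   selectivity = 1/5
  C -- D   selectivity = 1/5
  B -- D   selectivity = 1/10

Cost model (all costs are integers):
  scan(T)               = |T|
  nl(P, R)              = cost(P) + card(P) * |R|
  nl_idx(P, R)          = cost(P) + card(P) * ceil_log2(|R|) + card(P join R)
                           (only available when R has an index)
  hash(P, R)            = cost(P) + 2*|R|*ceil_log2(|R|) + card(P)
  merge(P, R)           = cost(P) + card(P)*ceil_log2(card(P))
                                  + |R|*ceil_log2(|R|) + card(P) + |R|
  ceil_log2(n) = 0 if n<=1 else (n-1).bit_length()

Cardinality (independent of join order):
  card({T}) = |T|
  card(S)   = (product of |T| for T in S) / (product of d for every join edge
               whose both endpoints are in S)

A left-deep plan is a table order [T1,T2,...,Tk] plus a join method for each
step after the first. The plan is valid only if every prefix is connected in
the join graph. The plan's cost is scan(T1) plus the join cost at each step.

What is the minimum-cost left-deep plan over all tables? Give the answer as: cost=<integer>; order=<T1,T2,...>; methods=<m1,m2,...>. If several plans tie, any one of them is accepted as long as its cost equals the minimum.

cost=2770; order=B,D,A,C; methods=hash,hash,hash

Selinger DP (subsets sized 1..n):
  {A}: scan cost=20, card=20
  {C}: scan cost=80, card=80
  {B}: scan cost=250, card=250
  {D}: scan cost=20, card=20
  {AC}: card=800; try (A,hash)→360, (C,merge)→780, (A,merge)→840, (C,hash)→1160, (C,nl)→1620, (A,nl)→1680; best=360 via (A,hash)
  {AB}: card=2500; try (A,hash)→700, (B,merge)→2390, (A,merge)→2620, (B,hash)→4040, (B,nl)→5020, (A,nl)→5250; best=700 via (A,hash)
  {AD}: card=20; try (D,nl_idx)→140, (D,hash)→240, (A,hash)→240, (D,merge)→260, (A,merge)→260, (D,nl)→420 …(+1); best=140 via (D,nl_idx)
  {BC}: card=4000; try (C,hash)→1620, (B,merge)→2970, (C,merge)→3140, (B,hash)→4160, (B,nl)→20080, (C,nl)→20250; best=1620 via (C,hash)
  {CD}: card=320; try (D,hash)→360, (C,merge)→780, (D,nl_idx)→800, (D,merge)→840, (C,hash)→1160, (C,nl)→1620 …(+1); best=360 via (D,hash)
  {BD}: card=500; try (D,hash)→700, (D,nl_idx)→2000, (B,merge)→2390, (D,merge)→2620, (B,hash)→4040, (B,nl)→5020 …(+1); best=700 via (D,hash)
  {ABC}: card=20000; try (C,hash)→4320, (B,hash)→5160, (A,hash)→5820, (B,merge)→11410, (C,merge)→33840, (A,merge)→53740 …(+3); best=4320 via (C,hash)
  {ACD}: card=160; try (A,hash)→880, (C,merge)→900, (C,hash)→1280, (D,hash)→1360, (C,nl)→1740, (A,merge)→3680 …(+4); best=880 via (A,hash)
  {ABD}: card=250; try (A,hash)→1400, (B,merge)→2510, (D,hash)→3400, (B,hash)→4160, (B,nl)→5140, (A,merge)→5820 …(+4); best=1400 via (A,hash)
  {BCD}: card=1600; try (C,hash)→2320, (B,hash)→4680, (B,merge)→5810, (D,hash)→5820, (C,merge)→6340, (D,nl_idx)→23220 …(+4); best=2320 via (C,hash)
  {ABCD}: card=400; try (C,hash)→2770, (A,hash)→4120, (C,merge)→4290, (B,merge)→4570, (B,hash)→5040, (C,nl)→21400 …(+7); best=2770 via (C,hash)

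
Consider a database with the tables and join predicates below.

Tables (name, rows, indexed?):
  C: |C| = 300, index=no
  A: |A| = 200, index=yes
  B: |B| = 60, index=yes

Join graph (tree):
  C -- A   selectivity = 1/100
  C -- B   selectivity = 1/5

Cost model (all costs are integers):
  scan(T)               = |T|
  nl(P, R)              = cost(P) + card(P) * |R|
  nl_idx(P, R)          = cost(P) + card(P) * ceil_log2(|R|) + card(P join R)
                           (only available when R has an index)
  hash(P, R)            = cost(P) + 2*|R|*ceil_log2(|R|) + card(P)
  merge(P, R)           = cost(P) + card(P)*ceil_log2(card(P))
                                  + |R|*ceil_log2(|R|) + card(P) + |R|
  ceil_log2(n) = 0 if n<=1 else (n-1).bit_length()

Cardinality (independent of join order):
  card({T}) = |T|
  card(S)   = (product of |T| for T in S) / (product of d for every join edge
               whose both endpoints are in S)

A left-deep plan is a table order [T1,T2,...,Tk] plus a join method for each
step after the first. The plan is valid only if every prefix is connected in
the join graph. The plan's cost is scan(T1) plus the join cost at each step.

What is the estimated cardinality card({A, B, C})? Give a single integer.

7200

Tables in S: A(200), B(60), C(300)
Edges inside S: C-A(d=100), C-B(d=5)
numerator = 200 * 60 * 300 = 3600000
denominator = 100 * 5 = 500
card(S) = 3600000 / 500 = 7200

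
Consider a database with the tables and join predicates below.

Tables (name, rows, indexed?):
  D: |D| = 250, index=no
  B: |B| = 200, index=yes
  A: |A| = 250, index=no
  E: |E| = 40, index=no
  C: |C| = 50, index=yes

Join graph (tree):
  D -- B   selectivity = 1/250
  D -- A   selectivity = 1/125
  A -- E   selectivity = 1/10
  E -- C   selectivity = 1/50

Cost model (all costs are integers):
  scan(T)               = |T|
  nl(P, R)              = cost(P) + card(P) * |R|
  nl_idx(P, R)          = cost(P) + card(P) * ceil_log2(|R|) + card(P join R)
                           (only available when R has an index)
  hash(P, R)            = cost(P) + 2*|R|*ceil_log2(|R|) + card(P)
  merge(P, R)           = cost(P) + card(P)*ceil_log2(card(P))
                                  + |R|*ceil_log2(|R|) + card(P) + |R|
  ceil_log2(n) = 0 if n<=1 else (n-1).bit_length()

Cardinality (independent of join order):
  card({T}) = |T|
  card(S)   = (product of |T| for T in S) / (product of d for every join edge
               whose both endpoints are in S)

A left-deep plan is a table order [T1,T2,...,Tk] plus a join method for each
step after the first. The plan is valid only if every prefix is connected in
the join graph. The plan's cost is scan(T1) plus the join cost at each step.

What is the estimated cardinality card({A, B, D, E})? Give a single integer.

1600

Tables in S: A(250), B(200), D(250), E(40)
Edges inside S: D-B(d=250), D-A(d=125), A-E(d=10)
numerator = 250 * 200 * 250 * 40 = 500000000
denominator = 250 * 125 * 10 = 312500
card(S) = 500000000 / 312500 = 1600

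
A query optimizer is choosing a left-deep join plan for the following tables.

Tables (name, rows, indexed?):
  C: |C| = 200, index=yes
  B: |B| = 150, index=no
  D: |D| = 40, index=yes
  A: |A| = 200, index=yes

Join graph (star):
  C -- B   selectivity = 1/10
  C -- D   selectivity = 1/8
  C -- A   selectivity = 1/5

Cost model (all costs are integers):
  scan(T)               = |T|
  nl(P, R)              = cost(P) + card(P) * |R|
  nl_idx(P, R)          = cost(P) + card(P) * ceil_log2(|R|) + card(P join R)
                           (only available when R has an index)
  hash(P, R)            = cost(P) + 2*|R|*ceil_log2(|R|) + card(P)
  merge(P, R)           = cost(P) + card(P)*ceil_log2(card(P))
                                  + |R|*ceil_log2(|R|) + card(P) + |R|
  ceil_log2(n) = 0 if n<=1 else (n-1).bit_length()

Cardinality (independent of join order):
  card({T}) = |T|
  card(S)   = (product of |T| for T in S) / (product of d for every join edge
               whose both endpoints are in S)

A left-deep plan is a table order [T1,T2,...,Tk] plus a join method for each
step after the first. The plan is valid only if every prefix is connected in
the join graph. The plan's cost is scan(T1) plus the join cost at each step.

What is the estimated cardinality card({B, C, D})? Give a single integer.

15000

Tables in S: B(150), C(200), D(40)
Edges inside S: C-B(d=10), C-D(d=8)
numerator = 150 * 200 * 40 = 1200000
denominator = 10 * 8 = 80
card(S) = 1200000 / 80 = 15000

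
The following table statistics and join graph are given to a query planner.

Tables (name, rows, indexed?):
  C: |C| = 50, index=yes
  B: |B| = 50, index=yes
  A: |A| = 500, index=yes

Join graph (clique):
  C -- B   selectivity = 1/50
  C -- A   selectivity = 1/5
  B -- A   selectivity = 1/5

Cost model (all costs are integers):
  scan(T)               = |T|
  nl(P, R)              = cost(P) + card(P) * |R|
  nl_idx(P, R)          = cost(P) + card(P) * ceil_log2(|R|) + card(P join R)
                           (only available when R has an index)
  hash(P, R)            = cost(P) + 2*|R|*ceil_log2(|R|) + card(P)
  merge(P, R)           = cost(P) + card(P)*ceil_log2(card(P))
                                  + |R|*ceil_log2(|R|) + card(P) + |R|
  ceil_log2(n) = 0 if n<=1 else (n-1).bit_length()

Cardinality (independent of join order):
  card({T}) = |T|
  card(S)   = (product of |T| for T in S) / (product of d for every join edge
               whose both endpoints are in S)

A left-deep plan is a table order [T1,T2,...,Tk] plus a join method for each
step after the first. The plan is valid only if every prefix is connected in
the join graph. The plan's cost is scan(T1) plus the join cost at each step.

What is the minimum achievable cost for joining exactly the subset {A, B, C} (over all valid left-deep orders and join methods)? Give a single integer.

Selinger DP over subsets of {A,B,C}:
  {C}: scan cost=50, card=50
  {B}: scan cost=50, card=50
  {A}: scan cost=500, card=500
  {BC}: card=50; try (C,nl_idx)→400, (B,nl_idx)→400, (C,hash)→700, (B,hash)→700, (C,merge)→750, (B,merge)→750 …(+2); best=400 via (C,nl_idx)
  {AC}: card=5000; try (C,hash)→1600, (A,merge)→5400, (A,nl_idx)→5500, (C,merge)→5850, (C,nl_idx)→8500, (A,hash)→9100 …(+2); best=1600 via (C,hash)
  {AB}: card=5000; try (B,hash)→1600, (A,merge)→5400, (A,nl_idx)→5500, (B,merge)→5850, (B,nl_idx)→8500, (A,hash)→9100 …(+2); best=1600 via (B,hash)
  {ABC}: card=1000; try (A,nl_idx)→1850, (A,merge)→5750, (C,hash)→7200, (B,hash)→7200, (A,hash)→9450, (A,nl)→25400 …(+6); best=1850 via (A,nl_idx)

1850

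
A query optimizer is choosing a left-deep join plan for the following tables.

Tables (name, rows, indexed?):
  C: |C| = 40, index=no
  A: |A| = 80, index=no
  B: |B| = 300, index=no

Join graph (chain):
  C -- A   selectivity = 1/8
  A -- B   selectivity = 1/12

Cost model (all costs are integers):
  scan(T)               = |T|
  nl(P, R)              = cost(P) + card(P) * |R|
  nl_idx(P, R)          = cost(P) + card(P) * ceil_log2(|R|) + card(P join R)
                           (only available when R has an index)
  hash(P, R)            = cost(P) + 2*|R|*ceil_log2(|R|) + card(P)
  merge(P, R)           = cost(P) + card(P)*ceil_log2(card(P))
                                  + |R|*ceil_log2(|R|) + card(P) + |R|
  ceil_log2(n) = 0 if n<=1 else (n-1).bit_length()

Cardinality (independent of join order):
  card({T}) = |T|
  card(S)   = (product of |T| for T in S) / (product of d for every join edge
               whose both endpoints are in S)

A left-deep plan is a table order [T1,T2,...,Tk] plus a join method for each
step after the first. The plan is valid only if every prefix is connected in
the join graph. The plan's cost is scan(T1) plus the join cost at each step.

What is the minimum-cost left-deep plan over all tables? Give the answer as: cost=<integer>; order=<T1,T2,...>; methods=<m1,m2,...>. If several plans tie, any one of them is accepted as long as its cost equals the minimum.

Selinger DP (subsets sized 1..n):
  {C}: scan cost=40, card=40
  {A}: scan cost=80, card=80
  {B}: scan cost=300, card=300
  {AC}: card=400; try (C,hash)→640, (A,merge)→960, (C,merge)→1000, (A,hash)→1200, (A,nl)→3240, (C,nl)→3280; best=640 via (C,hash)
  {AB}: card=2000; try (A,hash)→1720, (B,merge)→3720, (A,merge)→3940, (B,hash)→5560, (B,nl)→24080, (A,nl)→24300; best=1720 via (A,hash)
  {ABC}: card=10000; try (C,hash)→4200, (B,hash)→6440, (B,merge)→7640, (C,merge)→26000, (C,nl)→81720, (B,nl)→120640; best=4200 via (C,hash)

cost=4200; order=B,A,C; methods=hash,hash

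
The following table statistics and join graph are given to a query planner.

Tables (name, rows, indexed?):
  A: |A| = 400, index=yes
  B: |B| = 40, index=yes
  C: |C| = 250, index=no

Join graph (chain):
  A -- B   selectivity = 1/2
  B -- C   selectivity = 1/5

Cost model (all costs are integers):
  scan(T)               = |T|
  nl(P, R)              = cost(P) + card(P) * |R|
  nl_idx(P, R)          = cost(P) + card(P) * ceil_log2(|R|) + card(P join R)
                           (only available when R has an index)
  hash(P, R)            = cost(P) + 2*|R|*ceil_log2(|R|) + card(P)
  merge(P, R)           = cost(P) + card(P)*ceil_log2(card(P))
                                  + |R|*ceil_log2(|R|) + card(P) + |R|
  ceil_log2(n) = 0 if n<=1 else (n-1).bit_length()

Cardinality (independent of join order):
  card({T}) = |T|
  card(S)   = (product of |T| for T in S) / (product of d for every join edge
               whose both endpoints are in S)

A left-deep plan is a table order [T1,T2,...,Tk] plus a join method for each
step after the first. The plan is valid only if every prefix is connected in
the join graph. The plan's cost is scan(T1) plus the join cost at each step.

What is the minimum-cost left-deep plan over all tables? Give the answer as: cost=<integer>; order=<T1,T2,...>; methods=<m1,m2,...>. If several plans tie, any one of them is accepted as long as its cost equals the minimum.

Selinger DP (subsets sized 1..n):
  {A}: scan cost=400, card=400
  {B}: scan cost=40, card=40
  {C}: scan cost=250, card=250
  {AB}: card=8000; try (B,hash)→1280, (A,merge)→4320, (B,merge)→4680, (A,hash)→7280, (A,nl_idx)→8400, (B,nl_idx)→10800 …(+2); best=1280 via (B,hash)
  {BC}: card=2000; try (B,hash)→980, (C,merge)→2570, (B,merge)→2780, (B,nl_idx)→3750, (C,hash)→4080, (C,nl)→10040 …(+1); best=980 via (B,hash)
  {ABC}: card=400000; try (A,hash)→10180, (C,hash)→13280, (A,merge)→28980, (C,merge)→115530, (A,nl_idx)→418980, (A,nl)→800980 …(+1); best=10180 via (A,hash)

cost=10180; order=C,B,A; methods=hash,hash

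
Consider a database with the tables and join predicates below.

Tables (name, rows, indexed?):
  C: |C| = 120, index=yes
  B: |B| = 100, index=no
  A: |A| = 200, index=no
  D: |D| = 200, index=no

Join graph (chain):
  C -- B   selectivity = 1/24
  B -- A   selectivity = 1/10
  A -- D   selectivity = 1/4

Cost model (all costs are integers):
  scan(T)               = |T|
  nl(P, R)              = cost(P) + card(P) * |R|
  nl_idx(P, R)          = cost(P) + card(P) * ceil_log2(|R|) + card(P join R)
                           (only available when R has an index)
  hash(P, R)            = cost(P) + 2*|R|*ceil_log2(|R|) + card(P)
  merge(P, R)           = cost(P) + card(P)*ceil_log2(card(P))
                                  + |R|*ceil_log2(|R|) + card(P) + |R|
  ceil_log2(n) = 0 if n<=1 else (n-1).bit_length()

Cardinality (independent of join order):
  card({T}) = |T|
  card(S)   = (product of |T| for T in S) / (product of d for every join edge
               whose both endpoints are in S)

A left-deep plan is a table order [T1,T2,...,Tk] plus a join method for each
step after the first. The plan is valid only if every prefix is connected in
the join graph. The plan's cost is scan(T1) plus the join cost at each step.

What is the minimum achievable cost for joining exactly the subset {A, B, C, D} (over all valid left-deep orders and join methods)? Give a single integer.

18200

Selinger DP over subsets of {A,B,C,D}:
  {C}: scan cost=120, card=120
  {B}: scan cost=100, card=100
  {A}: scan cost=200, card=200
  {D}: scan cost=200, card=200
  {BC}: card=500; try (C,nl_idx)→1300, (B,hash)→1640, (C,merge)→1860, (C,hash)→1880, (B,merge)→1880, (C,nl)→12100 …(+1); best=1300 via (C,nl_idx)
  {AB}: card=2000; try (B,hash)→1800, (A,merge)→2700, (B,merge)→2800, (A,hash)→3400, (A,nl)→20100, (B,nl)→20200; best=1800 via (B,hash)
  {AD}: card=10000; try (D,hash)→3600, (A,hash)→3600, (D,merge)→3800, (A,merge)→3800, (D,nl)→40200, (A,nl)→40200; best=3600 via (D,hash)
  {ABC}: card=10000; try (A,hash)→5000, (C,hash)→5480, (A,merge)→8100, (C,nl_idx)→25800, (C,merge)→26760, (A,nl)→101300 …(+1); best=5000 via (A,hash)
  {ABD}: card=100000; try (D,hash)→7000, (B,hash)→15000, (D,merge)→27600, (B,merge)→154400, (D,nl)→401800, (B,nl)→1003600; best=7000 via (D,hash)
  {ABCD}: card=500000; try (D,hash)→18200, (C,hash)→108680, (D,merge)→156800, (C,nl_idx)→1207000, (C,merge)→1807960, (D,nl)→2005000 …(+1); best=18200 via (D,hash)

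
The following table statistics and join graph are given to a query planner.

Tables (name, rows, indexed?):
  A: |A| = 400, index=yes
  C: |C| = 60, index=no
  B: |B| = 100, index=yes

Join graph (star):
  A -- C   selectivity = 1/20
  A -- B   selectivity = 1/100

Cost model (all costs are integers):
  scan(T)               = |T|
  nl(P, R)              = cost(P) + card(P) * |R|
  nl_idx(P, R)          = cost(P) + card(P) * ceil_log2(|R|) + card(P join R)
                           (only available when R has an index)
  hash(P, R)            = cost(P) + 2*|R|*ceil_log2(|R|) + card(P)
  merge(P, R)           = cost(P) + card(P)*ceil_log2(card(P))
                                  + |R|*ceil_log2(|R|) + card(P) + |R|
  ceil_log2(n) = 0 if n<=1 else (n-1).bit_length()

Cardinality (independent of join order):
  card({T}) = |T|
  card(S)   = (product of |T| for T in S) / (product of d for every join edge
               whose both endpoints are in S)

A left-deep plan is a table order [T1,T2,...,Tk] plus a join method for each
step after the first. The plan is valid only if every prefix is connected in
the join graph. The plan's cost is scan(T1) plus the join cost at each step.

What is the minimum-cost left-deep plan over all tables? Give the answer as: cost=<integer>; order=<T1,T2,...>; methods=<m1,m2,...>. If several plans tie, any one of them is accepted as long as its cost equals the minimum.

cost=2520; order=B,A,C; methods=nl_idx,hash

Selinger DP (subsets sized 1..n):
  {A}: scan cost=400, card=400
  {C}: scan cost=60, card=60
  {B}: scan cost=100, card=100
  {AC}: card=1200; try (C,hash)→1520, (A,nl_idx)→1800, (A,merge)→4480, (C,merge)→4820, (A,hash)→7320, (A,nl)→24060 …(+1); best=1520 via (C,hash)
  {AB}: card=400; try (A,nl_idx)→1400, (B,hash)→2200, (B,nl_idx)→3600, (A,merge)→4900, (B,merge)→5200, (A,hash)→7400 …(+2); best=1400 via (A,nl_idx)
  {ABC}: card=1200; try (C,hash)→2520, (B,hash)→4120, (C,merge)→5820, (B,nl_idx)→11120, (B,merge)→16720, (C,nl)→25400 …(+1); best=2520 via (C,hash)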